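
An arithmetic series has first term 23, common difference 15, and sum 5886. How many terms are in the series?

Using S = n/2 × [2a + (n-1)d]
5886 = n/2 × [2(23) + (n-1)(15)]
5886 = n/2 × [46 + 15n - 15]
11772 = n × [31 + 15n]
15n² + (31)n - 11772 = 0
Discriminant: Δ = (31)² - 4(15)(-11772) = 961 + 706320 = 707281
√Δ = 841
n = [-(31) + √Δ] / (2·15) = (-31 + 841) / 30 = 810 / 30 = 27
(The negative root is discarded since n must be a positive integer.)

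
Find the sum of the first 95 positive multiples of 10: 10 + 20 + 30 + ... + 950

Factor out 10: = 10(1 + 2 + ... + 95) = 10 × n(n+1)/2
= 10 × 95×96/2
= 10 × 4560
= 45600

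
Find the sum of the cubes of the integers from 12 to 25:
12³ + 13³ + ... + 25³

Use ∑_{k=1}^{n} k³ = [n(n+1)/2]², then subtract the first 11 terms.
∑_{k=1}^{25} k³ = [25×26/2]² = 325² = 105625
∑_{k=1}^{11} k³ = [11×12/2]² = 66² = 4356
∑_{k=12}^{25} k³ = 105625 - 4356 = 101269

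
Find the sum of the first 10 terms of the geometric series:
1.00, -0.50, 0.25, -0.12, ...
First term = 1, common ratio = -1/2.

Sₙ = a(1 - rⁿ) / (1 - r)
S_10 = 1(1 - (-1/2)^10) / (1 - (-1/2))
S_10 = 1(1 - (1/1024)) / (3/2)
S_10 = 341/512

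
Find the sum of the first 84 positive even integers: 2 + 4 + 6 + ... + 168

Sum of first n even numbers = n(n+1)
= 84×85
= 7140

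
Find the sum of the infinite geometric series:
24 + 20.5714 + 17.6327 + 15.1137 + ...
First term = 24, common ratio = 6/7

For |r| < 1, S = a / (1 - r)
S = 24 / (1 - (6/7))
S = 24 / (1/7)
S = 168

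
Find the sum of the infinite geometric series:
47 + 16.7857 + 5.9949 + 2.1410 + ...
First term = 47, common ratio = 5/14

For |r| < 1, S = a / (1 - r)
S = 47 / (1 - (5/14))
S = 47 / (9/14)
S = 658/9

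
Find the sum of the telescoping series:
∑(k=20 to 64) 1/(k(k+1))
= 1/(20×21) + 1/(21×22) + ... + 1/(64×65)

Partial fractions: 1/(k(k+1)) = 1/k - 1/(k+1)
The series telescopes:
= (1/20 - 1/21) + (1/21 - 1/22) + ... + (1/64 - 1/65)
= 1/20 - 1/65
= 9/260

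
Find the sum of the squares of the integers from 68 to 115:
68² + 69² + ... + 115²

Use ∑_{k=1}^{n} k² = n(n+1)(2n+1)/6, then subtract the first 67 terms.
∑_{k=1}^{115} k² = 115×116×231/6 = 513590
∑_{k=1}^{67} k² = 67×68×135/6 = 102510
∑_{k=68}^{115} k² = 513590 - 102510 = 411080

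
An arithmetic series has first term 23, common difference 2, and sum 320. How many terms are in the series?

Using S = n/2 × [2a + (n-1)d]
320 = n/2 × [2(23) + (n-1)(2)]
320 = n/2 × [46 + 2n - 2]
640 = n × [44 + 2n]
2n² + (44)n - 640 = 0
Discriminant: Δ = (44)² - 4(2)(-640) = 1936 + 5120 = 7056
√Δ = 84
n = [-(44) + √Δ] / (2·2) = (-44 + 84) / 4 = 40 / 4 = 10
(The negative root is discarded since n must be a positive integer.)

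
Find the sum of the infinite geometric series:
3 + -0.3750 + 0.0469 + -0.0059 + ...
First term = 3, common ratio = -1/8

For |r| < 1, S = a / (1 - r)
S = 3 / (1 - (-1/8))
S = 3 / (9/8)
S = 8/3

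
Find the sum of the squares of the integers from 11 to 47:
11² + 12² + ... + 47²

Use ∑_{k=1}^{n} k² = n(n+1)(2n+1)/6, then subtract the first 10 terms.
∑_{k=1}^{47} k² = 47×48×95/6 = 35720
∑_{k=1}^{10} k² = 10×11×21/6 = 385
∑_{k=11}^{47} k² = 35720 - 385 = 35335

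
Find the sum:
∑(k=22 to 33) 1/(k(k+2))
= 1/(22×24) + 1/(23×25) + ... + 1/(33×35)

Partial fractions: 1/(k(k+2)) = (1/2)[1/k - 1/(k+2)]
Telescoping leaves the first two and last two terms:
= (1/2)[1/22 + 1/23 - 1/34 - 1/35]
= 4659/301070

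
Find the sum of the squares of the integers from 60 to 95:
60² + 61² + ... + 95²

Use ∑_{k=1}^{n} k² = n(n+1)(2n+1)/6, then subtract the first 59 terms.
∑_{k=1}^{95} k² = 95×96×191/6 = 290320
∑_{k=1}^{59} k² = 59×60×119/6 = 70210
∑_{k=60}^{95} k² = 290320 - 70210 = 220110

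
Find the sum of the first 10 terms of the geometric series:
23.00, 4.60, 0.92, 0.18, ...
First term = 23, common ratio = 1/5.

Sₙ = a(1 - rⁿ) / (1 - r)
S_10 = 23(1 - (1/5)^10) / (1 - (1/5))
S_10 = 23(1 - (1/9765625)) / (4/5)
S_10 = 56152338/1953125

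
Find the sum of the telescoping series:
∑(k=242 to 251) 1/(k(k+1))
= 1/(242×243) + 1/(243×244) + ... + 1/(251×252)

Partial fractions: 1/(k(k+1)) = 1/k - 1/(k+1)
The series telescopes:
= (1/242 - 1/243) + (1/243 - 1/244) + ... + (1/251 - 1/252)
= 1/242 - 1/252
= 5/30492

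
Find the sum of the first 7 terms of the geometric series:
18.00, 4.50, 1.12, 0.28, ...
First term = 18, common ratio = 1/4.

Sₙ = a(1 - rⁿ) / (1 - r)
S_7 = 18(1 - (1/4)^7) / (1 - (1/4))
S_7 = 18(1 - (1/16384)) / (3/4)
S_7 = 49149/2048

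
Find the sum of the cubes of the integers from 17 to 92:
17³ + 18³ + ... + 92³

Use ∑_{k=1}^{n} k³ = [n(n+1)/2]², then subtract the first 16 terms.
∑_{k=1}^{92} k³ = [92×93/2]² = 4278² = 18301284
∑_{k=1}^{16} k³ = [16×17/2]² = 136² = 18496
∑_{k=17}^{92} k³ = 18301284 - 18496 = 18282788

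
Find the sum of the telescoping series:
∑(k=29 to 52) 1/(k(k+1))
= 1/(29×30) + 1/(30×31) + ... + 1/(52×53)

Partial fractions: 1/(k(k+1)) = 1/k - 1/(k+1)
The series telescopes:
= (1/29 - 1/30) + (1/30 - 1/31) + ... + (1/52 - 1/53)
= 1/29 - 1/53
= 24/1537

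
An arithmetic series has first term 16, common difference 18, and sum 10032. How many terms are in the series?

Using S = n/2 × [2a + (n-1)d]
10032 = n/2 × [2(16) + (n-1)(18)]
10032 = n/2 × [32 + 18n - 18]
20064 = n × [14 + 18n]
18n² + (14)n - 20064 = 0
Discriminant: Δ = (14)² - 4(18)(-20064) = 196 + 1444608 = 1444804
√Δ = 1202
n = [-(14) + √Δ] / (2·18) = (-14 + 1202) / 36 = 1188 / 36 = 33
(The negative root is discarded since n must be a positive integer.)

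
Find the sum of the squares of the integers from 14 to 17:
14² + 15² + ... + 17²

Use ∑_{k=1}^{n} k² = n(n+1)(2n+1)/6, then subtract the first 13 terms.
∑_{k=1}^{17} k² = 17×18×35/6 = 1785
∑_{k=1}^{13} k² = 13×14×27/6 = 819
∑_{k=14}^{17} k² = 1785 - 819 = 966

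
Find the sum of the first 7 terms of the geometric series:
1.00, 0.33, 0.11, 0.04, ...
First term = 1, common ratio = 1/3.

Sₙ = a(1 - rⁿ) / (1 - r)
S_7 = 1(1 - (1/3)^7) / (1 - (1/3))
S_7 = 1(1 - (1/2187)) / (2/3)
S_7 = 1093/729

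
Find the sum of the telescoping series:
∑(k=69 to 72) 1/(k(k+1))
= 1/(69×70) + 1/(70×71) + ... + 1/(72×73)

Partial fractions: 1/(k(k+1)) = 1/k - 1/(k+1)
The series telescopes:
= (1/69 - 1/70) + (1/70 - 1/71) + ... + (1/72 - 1/73)
= 1/69 - 1/73
= 4/5037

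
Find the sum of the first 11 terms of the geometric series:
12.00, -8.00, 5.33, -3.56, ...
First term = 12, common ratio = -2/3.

Sₙ = a(1 - rⁿ) / (1 - r)
S_11 = 12(1 - (-2/3)^11) / (1 - (-2/3))
S_11 = 12(1 - (-2048/177147)) / (5/3)
S_11 = 143356/19683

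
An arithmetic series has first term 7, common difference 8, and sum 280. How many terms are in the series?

Using S = n/2 × [2a + (n-1)d]
280 = n/2 × [2(7) + (n-1)(8)]
280 = n/2 × [14 + 8n - 8]
560 = n × [6 + 8n]
8n² + (6)n - 560 = 0
Discriminant: Δ = (6)² - 4(8)(-560) = 36 + 17920 = 17956
√Δ = 134
n = [-(6) + √Δ] / (2·8) = (-6 + 134) / 16 = 128 / 16 = 8
(The negative root is discarded since n must be a positive integer.)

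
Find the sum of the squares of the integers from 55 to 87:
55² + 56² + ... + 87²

Use ∑_{k=1}^{n} k² = n(n+1)(2n+1)/6, then subtract the first 54 terms.
∑_{k=1}^{87} k² = 87×88×175/6 = 223300
∑_{k=1}^{54} k² = 54×55×109/6 = 53955
∑_{k=55}^{87} k² = 223300 - 53955 = 169345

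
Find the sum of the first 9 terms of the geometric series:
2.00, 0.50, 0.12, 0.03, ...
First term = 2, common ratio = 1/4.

Sₙ = a(1 - rⁿ) / (1 - r)
S_9 = 2(1 - (1/4)^9) / (1 - (1/4))
S_9 = 2(1 - (1/262144)) / (3/4)
S_9 = 87381/32768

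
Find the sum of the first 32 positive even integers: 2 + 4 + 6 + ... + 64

Sum of first n even numbers = n(n+1)
= 32×33
= 1056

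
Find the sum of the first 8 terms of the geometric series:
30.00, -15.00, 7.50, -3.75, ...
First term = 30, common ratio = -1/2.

Sₙ = a(1 - rⁿ) / (1 - r)
S_8 = 30(1 - (-1/2)^8) / (1 - (-1/2))
S_8 = 30(1 - (1/256)) / (3/2)
S_8 = 1275/64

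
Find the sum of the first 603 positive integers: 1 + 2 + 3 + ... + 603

Formula: ∑k = n(n+1)/2
= 603×604/2
= 364212/2
= 182106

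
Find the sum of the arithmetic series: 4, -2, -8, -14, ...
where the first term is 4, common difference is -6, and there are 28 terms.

Sₙ = n/2 × (first + last)
Last term = a + (n-1)d = 4 + (28-1)×(-6) = -158
S_28 = 28/2 × (4 + (-158))
S_28 = 28/2 × (-154) = -2156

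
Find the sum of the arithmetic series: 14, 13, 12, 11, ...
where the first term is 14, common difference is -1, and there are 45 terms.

Sₙ = n/2 × (first + last)
Last term = a + (n-1)d = 14 + (45-1)×(-1) = -30
S_45 = 45/2 × (14 + (-30))
S_45 = 45/2 × (-16) = -360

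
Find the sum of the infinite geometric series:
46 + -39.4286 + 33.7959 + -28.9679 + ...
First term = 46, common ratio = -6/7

For |r| < 1, S = a / (1 - r)
S = 46 / (1 - (-6/7))
S = 46 / (13/7)
S = 322/13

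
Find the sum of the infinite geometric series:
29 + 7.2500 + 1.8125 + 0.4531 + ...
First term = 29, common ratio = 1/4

For |r| < 1, S = a / (1 - r)
S = 29 / (1 - (1/4))
S = 29 / (3/4)
S = 116/3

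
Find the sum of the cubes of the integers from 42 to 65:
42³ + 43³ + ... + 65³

Use ∑_{k=1}^{n} k³ = [n(n+1)/2]², then subtract the first 41 terms.
∑_{k=1}^{65} k³ = [65×66/2]² = 2145² = 4601025
∑_{k=1}^{41} k³ = [41×42/2]² = 861² = 741321
∑_{k=42}^{65} k³ = 4601025 - 741321 = 3859704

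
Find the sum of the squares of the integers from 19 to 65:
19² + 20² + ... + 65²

Use ∑_{k=1}^{n} k² = n(n+1)(2n+1)/6, then subtract the first 18 terms.
∑_{k=1}^{65} k² = 65×66×131/6 = 93665
∑_{k=1}^{18} k² = 18×19×37/6 = 2109
∑_{k=19}^{65} k² = 93665 - 2109 = 91556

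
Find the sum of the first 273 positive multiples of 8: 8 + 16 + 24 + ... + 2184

Factor out 8: = 8(1 + 2 + ... + 273) = 8 × n(n+1)/2
= 8 × 273×274/2
= 8 × 37401
= 299208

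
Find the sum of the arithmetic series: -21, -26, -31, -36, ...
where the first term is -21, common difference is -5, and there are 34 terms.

Sₙ = n/2 × (first + last)
Last term = a + (n-1)d = -21 + (34-1)×(-5) = -186
S_34 = 34/2 × (-21 + (-186))
S_34 = 34/2 × (-207) = -3519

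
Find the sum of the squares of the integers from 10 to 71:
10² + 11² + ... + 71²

Use ∑_{k=1}^{n} k² = n(n+1)(2n+1)/6, then subtract the first 9 terms.
∑_{k=1}^{71} k² = 71×72×143/6 = 121836
∑_{k=1}^{9} k² = 9×10×19/6 = 285
∑_{k=10}^{71} k² = 121836 - 285 = 121551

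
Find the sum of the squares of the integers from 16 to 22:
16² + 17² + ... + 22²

Use ∑_{k=1}^{n} k² = n(n+1)(2n+1)/6, then subtract the first 15 terms.
∑_{k=1}^{22} k² = 22×23×45/6 = 3795
∑_{k=1}^{15} k² = 15×16×31/6 = 1240
∑_{k=16}^{22} k² = 3795 - 1240 = 2555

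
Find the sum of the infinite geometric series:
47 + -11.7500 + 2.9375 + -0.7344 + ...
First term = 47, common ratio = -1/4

For |r| < 1, S = a / (1 - r)
S = 47 / (1 - (-1/4))
S = 47 / (5/4)
S = 188/5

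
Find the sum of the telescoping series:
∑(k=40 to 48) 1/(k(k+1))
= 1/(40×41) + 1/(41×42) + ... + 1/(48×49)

Partial fractions: 1/(k(k+1)) = 1/k - 1/(k+1)
The series telescopes:
= (1/40 - 1/41) + (1/41 - 1/42) + ... + (1/48 - 1/49)
= 1/40 - 1/49
= 9/1960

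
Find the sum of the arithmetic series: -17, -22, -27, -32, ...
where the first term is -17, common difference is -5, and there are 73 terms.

Sₙ = n/2 × (first + last)
Last term = a + (n-1)d = -17 + (73-1)×(-5) = -377
S_73 = 73/2 × (-17 + (-377))
S_73 = 73/2 × (-394) = -14381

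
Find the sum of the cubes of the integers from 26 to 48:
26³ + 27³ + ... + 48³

Use ∑_{k=1}^{n} k³ = [n(n+1)/2]², then subtract the first 25 terms.
∑_{k=1}^{48} k³ = [48×49/2]² = 1176² = 1382976
∑_{k=1}^{25} k³ = [25×26/2]² = 325² = 105625
∑_{k=26}^{48} k³ = 1382976 - 105625 = 1277351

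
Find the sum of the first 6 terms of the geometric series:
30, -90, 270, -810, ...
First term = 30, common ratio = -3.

Sₙ = a(1 - rⁿ) / (1 - r)
S_6 = 30(1 - (-3)^6) / (1 - (-3))
S_6 = 30(1 - 729) / (4)
S_6 = -5460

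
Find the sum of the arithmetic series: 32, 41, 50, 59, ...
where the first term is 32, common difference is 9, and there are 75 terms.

Sₙ = n/2 × (first + last)
Last term = a + (n-1)d = 32 + (75-1)×9 = 698
S_75 = 75/2 × (32 + 698)
S_75 = 75/2 × 730 = 27375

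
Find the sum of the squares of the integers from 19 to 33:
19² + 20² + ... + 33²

Use ∑_{k=1}^{n} k² = n(n+1)(2n+1)/6, then subtract the first 18 terms.
∑_{k=1}^{33} k² = 33×34×67/6 = 12529
∑_{k=1}^{18} k² = 18×19×37/6 = 2109
∑_{k=19}^{33} k² = 12529 - 2109 = 10420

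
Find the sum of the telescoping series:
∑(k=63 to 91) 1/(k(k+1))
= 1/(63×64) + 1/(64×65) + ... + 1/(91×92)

Partial fractions: 1/(k(k+1)) = 1/k - 1/(k+1)
The series telescopes:
= (1/63 - 1/64) + (1/64 - 1/65) + ... + (1/91 - 1/92)
= 1/63 - 1/92
= 29/5796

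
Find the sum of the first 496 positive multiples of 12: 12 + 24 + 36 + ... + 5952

Factor out 12: = 12(1 + 2 + ... + 496) = 12 × n(n+1)/2
= 12 × 496×497/2
= 12 × 123256
= 1479072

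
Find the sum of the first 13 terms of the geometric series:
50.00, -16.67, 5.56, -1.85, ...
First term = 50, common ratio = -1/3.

Sₙ = a(1 - rⁿ) / (1 - r)
S_13 = 50(1 - (-1/3)^13) / (1 - (-1/3))
S_13 = 50(1 - (-1/1594323)) / (4/3)
S_13 = 19929050/531441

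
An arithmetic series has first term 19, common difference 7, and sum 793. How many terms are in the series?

Using S = n/2 × [2a + (n-1)d]
793 = n/2 × [2(19) + (n-1)(7)]
793 = n/2 × [38 + 7n - 7]
1586 = n × [31 + 7n]
7n² + (31)n - 1586 = 0
Discriminant: Δ = (31)² - 4(7)(-1586) = 961 + 44408 = 45369
√Δ = 213
n = [-(31) + √Δ] / (2·7) = (-31 + 213) / 14 = 182 / 14 = 13
(The negative root is discarded since n must be a positive integer.)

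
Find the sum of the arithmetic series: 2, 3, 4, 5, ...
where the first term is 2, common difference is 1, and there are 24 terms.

Sₙ = n/2 × (first + last)
Last term = a + (n-1)d = 2 + (24-1)×1 = 25
S_24 = 24/2 × (2 + 25)
S_24 = 24/2 × 27 = 324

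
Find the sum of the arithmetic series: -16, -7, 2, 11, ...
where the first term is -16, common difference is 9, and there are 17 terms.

Sₙ = n/2 × (first + last)
Last term = a + (n-1)d = -16 + (17-1)×9 = 128
S_17 = 17/2 × (-16 + 128)
S_17 = 17/2 × 112 = 952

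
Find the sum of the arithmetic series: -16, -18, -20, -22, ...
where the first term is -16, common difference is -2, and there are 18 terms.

Sₙ = n/2 × (first + last)
Last term = a + (n-1)d = -16 + (18-1)×(-2) = -50
S_18 = 18/2 × (-16 + (-50))
S_18 = 18/2 × (-66) = -594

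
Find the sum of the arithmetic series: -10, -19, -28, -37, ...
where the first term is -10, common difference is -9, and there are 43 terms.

Sₙ = n/2 × (first + last)
Last term = a + (n-1)d = -10 + (43-1)×(-9) = -388
S_43 = 43/2 × (-10 + (-388))
S_43 = 43/2 × (-398) = -8557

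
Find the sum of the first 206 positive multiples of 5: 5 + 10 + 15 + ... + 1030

Factor out 5: = 5(1 + 2 + ... + 206) = 5 × n(n+1)/2
= 5 × 206×207/2
= 5 × 21321
= 106605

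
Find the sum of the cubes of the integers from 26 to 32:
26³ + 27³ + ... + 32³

Use ∑_{k=1}^{n} k³ = [n(n+1)/2]², then subtract the first 25 terms.
∑_{k=1}^{32} k³ = [32×33/2]² = 528² = 278784
∑_{k=1}^{25} k³ = [25×26/2]² = 325² = 105625
∑_{k=26}^{32} k³ = 278784 - 105625 = 173159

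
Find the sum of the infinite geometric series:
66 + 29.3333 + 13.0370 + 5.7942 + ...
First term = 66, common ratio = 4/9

For |r| < 1, S = a / (1 - r)
S = 66 / (1 - (4/9))
S = 66 / (5/9)
S = 594/5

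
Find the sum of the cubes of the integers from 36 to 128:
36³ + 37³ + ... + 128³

Use ∑_{k=1}^{n} k³ = [n(n+1)/2]², then subtract the first 35 terms.
∑_{k=1}^{128} k³ = [128×129/2]² = 8256² = 68161536
∑_{k=1}^{35} k³ = [35×36/2]² = 630² = 396900
∑_{k=36}^{128} k³ = 68161536 - 396900 = 67764636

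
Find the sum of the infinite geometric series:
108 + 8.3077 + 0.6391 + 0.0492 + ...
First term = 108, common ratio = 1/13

For |r| < 1, S = a / (1 - r)
S = 108 / (1 - (1/13))
S = 108 / (12/13)
S = 117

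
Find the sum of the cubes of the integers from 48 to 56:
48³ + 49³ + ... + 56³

Use ∑_{k=1}^{n} k³ = [n(n+1)/2]², then subtract the first 47 terms.
∑_{k=1}^{56} k³ = [56×57/2]² = 1596² = 2547216
∑_{k=1}^{47} k³ = [47×48/2]² = 1128² = 1272384
∑_{k=48}^{56} k³ = 2547216 - 1272384 = 1274832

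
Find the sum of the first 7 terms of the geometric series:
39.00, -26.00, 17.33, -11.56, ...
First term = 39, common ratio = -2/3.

Sₙ = a(1 - rⁿ) / (1 - r)
S_7 = 39(1 - (-2/3)^7) / (1 - (-2/3))
S_7 = 39(1 - (-128/2187)) / (5/3)
S_7 = 6019/243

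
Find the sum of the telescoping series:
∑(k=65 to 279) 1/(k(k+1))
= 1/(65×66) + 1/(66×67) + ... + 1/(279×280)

Partial fractions: 1/(k(k+1)) = 1/k - 1/(k+1)
The series telescopes:
= (1/65 - 1/66) + (1/66 - 1/67) + ... + (1/279 - 1/280)
= 1/65 - 1/280
= 43/3640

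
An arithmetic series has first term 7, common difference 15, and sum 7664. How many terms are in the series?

Using S = n/2 × [2a + (n-1)d]
7664 = n/2 × [2(7) + (n-1)(15)]
7664 = n/2 × [14 + 15n - 15]
15328 = n × [-1 + 15n]
15n² + (-1)n - 15328 = 0
Discriminant: Δ = (-1)² - 4(15)(-15328) = 1 + 919680 = 919681
√Δ = 959
n = [-(-1) + √Δ] / (2·15) = (1 + 959) / 30 = 960 / 30 = 32
(The negative root is discarded since n must be a positive integer.)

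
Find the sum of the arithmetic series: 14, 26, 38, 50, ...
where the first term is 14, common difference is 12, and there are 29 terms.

Sₙ = n/2 × (first + last)
Last term = a + (n-1)d = 14 + (29-1)×12 = 350
S_29 = 29/2 × (14 + 350)
S_29 = 29/2 × 364 = 5278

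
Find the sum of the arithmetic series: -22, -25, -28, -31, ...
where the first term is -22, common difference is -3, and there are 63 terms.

Sₙ = n/2 × (first + last)
Last term = a + (n-1)d = -22 + (63-1)×(-3) = -208
S_63 = 63/2 × (-22 + (-208))
S_63 = 63/2 × (-230) = -7245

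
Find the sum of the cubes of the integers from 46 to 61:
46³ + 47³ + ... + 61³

Use ∑_{k=1}^{n} k³ = [n(n+1)/2]², then subtract the first 45 terms.
∑_{k=1}^{61} k³ = [61×62/2]² = 1891² = 3575881
∑_{k=1}^{45} k³ = [45×46/2]² = 1035² = 1071225
∑_{k=46}^{61} k³ = 3575881 - 1071225 = 2504656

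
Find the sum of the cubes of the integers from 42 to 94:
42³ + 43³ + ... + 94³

Use ∑_{k=1}^{n} k³ = [n(n+1)/2]², then subtract the first 41 terms.
∑_{k=1}^{94} k³ = [94×95/2]² = 4465² = 19936225
∑_{k=1}^{41} k³ = [41×42/2]² = 861² = 741321
∑_{k=42}^{94} k³ = 19936225 - 741321 = 19194904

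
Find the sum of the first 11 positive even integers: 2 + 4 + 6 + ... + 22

Sum of first n even numbers = n(n+1)
= 11×12
= 132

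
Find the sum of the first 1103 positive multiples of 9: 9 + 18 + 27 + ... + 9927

Factor out 9: = 9(1 + 2 + ... + 1103) = 9 × n(n+1)/2
= 9 × 1103×1104/2
= 9 × 608856
= 5479704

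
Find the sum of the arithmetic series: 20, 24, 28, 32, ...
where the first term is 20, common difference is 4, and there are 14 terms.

Sₙ = n/2 × (first + last)
Last term = a + (n-1)d = 20 + (14-1)×4 = 72
S_14 = 14/2 × (20 + 72)
S_14 = 14/2 × 92 = 644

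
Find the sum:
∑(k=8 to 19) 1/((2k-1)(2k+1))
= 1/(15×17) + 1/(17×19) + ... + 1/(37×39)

Partial fractions: 1/((2k-1)(2k+1)) = (1/2)[1/(2k-1) - 1/(2k+1)]
The series telescopes:
= (1/2)[1/15 - 1/39]
= 4/195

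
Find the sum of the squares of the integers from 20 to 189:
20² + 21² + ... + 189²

Use ∑_{k=1}^{n} k² = n(n+1)(2n+1)/6, then subtract the first 19 terms.
∑_{k=1}^{189} k² = 189×190×379/6 = 2268315
∑_{k=1}^{19} k² = 19×20×39/6 = 2470
∑_{k=20}^{189} k² = 2268315 - 2470 = 2265845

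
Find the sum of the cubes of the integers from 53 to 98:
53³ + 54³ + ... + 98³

Use ∑_{k=1}^{n} k³ = [n(n+1)/2]², then subtract the first 52 terms.
∑_{k=1}^{98} k³ = [98×99/2]² = 4851² = 23532201
∑_{k=1}^{52} k³ = [52×53/2]² = 1378² = 1898884
∑_{k=53}^{98} k³ = 23532201 - 1898884 = 21633317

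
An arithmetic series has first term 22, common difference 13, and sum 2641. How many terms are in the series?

Using S = n/2 × [2a + (n-1)d]
2641 = n/2 × [2(22) + (n-1)(13)]
2641 = n/2 × [44 + 13n - 13]
5282 = n × [31 + 13n]
13n² + (31)n - 5282 = 0
Discriminant: Δ = (31)² - 4(13)(-5282) = 961 + 274664 = 275625
√Δ = 525
n = [-(31) + √Δ] / (2·13) = (-31 + 525) / 26 = 494 / 26 = 19
(The negative root is discarded since n must be a positive integer.)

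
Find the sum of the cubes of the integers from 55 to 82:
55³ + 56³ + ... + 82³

Use ∑_{k=1}^{n} k³ = [n(n+1)/2]², then subtract the first 54 terms.
∑_{k=1}^{82} k³ = [82×83/2]² = 3403² = 11580409
∑_{k=1}^{54} k³ = [54×55/2]² = 1485² = 2205225
∑_{k=55}^{82} k³ = 11580409 - 2205225 = 9375184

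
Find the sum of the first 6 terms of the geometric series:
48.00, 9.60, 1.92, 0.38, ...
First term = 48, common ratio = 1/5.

Sₙ = a(1 - rⁿ) / (1 - r)
S_6 = 48(1 - (1/5)^6) / (1 - (1/5))
S_6 = 48(1 - (1/15625)) / (4/5)
S_6 = 187488/3125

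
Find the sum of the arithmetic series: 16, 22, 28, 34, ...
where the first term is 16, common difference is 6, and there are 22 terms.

Sₙ = n/2 × (first + last)
Last term = a + (n-1)d = 16 + (22-1)×6 = 142
S_22 = 22/2 × (16 + 142)
S_22 = 22/2 × 158 = 1738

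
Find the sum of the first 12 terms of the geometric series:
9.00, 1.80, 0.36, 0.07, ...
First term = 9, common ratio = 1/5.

Sₙ = a(1 - rⁿ) / (1 - r)
S_12 = 9(1 - (1/5)^12) / (1 - (1/5))
S_12 = 9(1 - (1/244140625)) / (4/5)
S_12 = 549316404/48828125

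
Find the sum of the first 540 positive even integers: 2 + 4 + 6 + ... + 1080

Sum of first n even numbers = n(n+1)
= 540×541
= 292140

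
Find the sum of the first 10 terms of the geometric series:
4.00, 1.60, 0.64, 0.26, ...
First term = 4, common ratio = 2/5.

Sₙ = a(1 - rⁿ) / (1 - r)
S_10 = 4(1 - (2/5)^10) / (1 - (2/5))
S_10 = 4(1 - (1024/9765625)) / (3/5)
S_10 = 13019468/1953125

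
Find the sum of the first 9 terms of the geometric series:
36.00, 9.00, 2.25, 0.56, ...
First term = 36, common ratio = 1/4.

Sₙ = a(1 - rⁿ) / (1 - r)
S_9 = 36(1 - (1/4)^9) / (1 - (1/4))
S_9 = 36(1 - (1/262144)) / (3/4)
S_9 = 786429/16384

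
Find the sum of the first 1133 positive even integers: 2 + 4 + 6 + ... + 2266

Sum of first n even numbers = n(n+1)
= 1133×1134
= 1284822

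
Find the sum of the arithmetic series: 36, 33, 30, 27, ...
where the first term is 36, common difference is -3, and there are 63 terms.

Sₙ = n/2 × (first + last)
Last term = a + (n-1)d = 36 + (63-1)×(-3) = -150
S_63 = 63/2 × (36 + (-150))
S_63 = 63/2 × (-114) = -3591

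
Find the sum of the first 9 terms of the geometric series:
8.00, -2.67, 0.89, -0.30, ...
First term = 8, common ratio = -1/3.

Sₙ = a(1 - rⁿ) / (1 - r)
S_9 = 8(1 - (-1/3)^9) / (1 - (-1/3))
S_9 = 8(1 - (-1/19683)) / (4/3)
S_9 = 39368/6561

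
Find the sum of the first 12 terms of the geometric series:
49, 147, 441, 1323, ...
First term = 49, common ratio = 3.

Sₙ = a(1 - rⁿ) / (1 - r)
S_12 = 49(1 - 3^12) / (1 - 3)
S_12 = 49(1 - 531441) / (-2)
S_12 = 13020280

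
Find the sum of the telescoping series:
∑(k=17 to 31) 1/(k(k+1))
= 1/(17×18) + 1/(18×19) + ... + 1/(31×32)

Partial fractions: 1/(k(k+1)) = 1/k - 1/(k+1)
The series telescopes:
= (1/17 - 1/18) + (1/18 - 1/19) + ... + (1/31 - 1/32)
= 1/17 - 1/32
= 15/544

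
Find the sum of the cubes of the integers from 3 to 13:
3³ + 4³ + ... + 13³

Use ∑_{k=1}^{n} k³ = [n(n+1)/2]², then subtract the first 2 terms.
∑_{k=1}^{13} k³ = [13×14/2]² = 91² = 8281
∑_{k=1}^{2} k³ = [2×3/2]² = 3² = 9
∑_{k=3}^{13} k³ = 8281 - 9 = 8272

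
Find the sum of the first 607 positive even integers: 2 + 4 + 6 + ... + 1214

Sum of first n even numbers = n(n+1)
= 607×608
= 369056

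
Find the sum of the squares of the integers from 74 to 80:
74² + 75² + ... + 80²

Use ∑_{k=1}^{n} k² = n(n+1)(2n+1)/6, then subtract the first 73 terms.
∑_{k=1}^{80} k² = 80×81×161/6 = 173880
∑_{k=1}^{73} k² = 73×74×147/6 = 132349
∑_{k=74}^{80} k² = 173880 - 132349 = 41531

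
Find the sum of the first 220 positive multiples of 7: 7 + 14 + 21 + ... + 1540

Factor out 7: = 7(1 + 2 + ... + 220) = 7 × n(n+1)/2
= 7 × 220×221/2
= 7 × 24310
= 170170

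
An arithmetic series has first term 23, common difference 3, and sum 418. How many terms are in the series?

Using S = n/2 × [2a + (n-1)d]
418 = n/2 × [2(23) + (n-1)(3)]
418 = n/2 × [46 + 3n - 3]
836 = n × [43 + 3n]
3n² + (43)n - 836 = 0
Discriminant: Δ = (43)² - 4(3)(-836) = 1849 + 10032 = 11881
√Δ = 109
n = [-(43) + √Δ] / (2·3) = (-43 + 109) / 6 = 66 / 6 = 11
(The negative root is discarded since n must be a positive integer.)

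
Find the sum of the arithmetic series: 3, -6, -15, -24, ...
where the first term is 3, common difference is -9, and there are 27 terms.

Sₙ = n/2 × (first + last)
Last term = a + (n-1)d = 3 + (27-1)×(-9) = -231
S_27 = 27/2 × (3 + (-231))
S_27 = 27/2 × (-228) = -3078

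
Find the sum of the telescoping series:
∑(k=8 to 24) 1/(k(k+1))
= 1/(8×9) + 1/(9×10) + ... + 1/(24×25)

Partial fractions: 1/(k(k+1)) = 1/k - 1/(k+1)
The series telescopes:
= (1/8 - 1/9) + (1/9 - 1/10) + ... + (1/24 - 1/25)
= 1/8 - 1/25
= 17/200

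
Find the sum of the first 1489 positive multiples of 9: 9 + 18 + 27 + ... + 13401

Factor out 9: = 9(1 + 2 + ... + 1489) = 9 × n(n+1)/2
= 9 × 1489×1490/2
= 9 × 1109305
= 9983745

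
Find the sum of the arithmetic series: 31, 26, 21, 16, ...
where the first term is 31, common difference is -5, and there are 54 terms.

Sₙ = n/2 × (first + last)
Last term = a + (n-1)d = 31 + (54-1)×(-5) = -234
S_54 = 54/2 × (31 + (-234))
S_54 = 54/2 × (-203) = -5481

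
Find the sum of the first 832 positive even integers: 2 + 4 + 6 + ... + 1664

Sum of first n even numbers = n(n+1)
= 832×833
= 693056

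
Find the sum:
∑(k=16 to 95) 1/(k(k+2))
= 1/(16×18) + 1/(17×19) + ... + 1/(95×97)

Partial fractions: 1/(k(k+2)) = (1/2)[1/k - 1/(k+2)]
Telescoping leaves the first two and last two terms:
= (1/2)[1/16 + 1/17 - 1/96 - 1/97]
= 15925/316608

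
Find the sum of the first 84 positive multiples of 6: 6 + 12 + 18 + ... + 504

Factor out 6: = 6(1 + 2 + ... + 84) = 6 × n(n+1)/2
= 6 × 84×85/2
= 6 × 3570
= 21420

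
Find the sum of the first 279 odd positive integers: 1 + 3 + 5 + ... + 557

Sum of first n odd numbers = n²
= 279²
= 77841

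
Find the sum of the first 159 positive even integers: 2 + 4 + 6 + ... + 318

Sum of first n even numbers = n(n+1)
= 159×160
= 25440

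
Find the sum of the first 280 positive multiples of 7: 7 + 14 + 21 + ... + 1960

Factor out 7: = 7(1 + 2 + ... + 280) = 7 × n(n+1)/2
= 7 × 280×281/2
= 7 × 39340
= 275380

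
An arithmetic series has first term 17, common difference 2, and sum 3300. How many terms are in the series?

Using S = n/2 × [2a + (n-1)d]
3300 = n/2 × [2(17) + (n-1)(2)]
3300 = n/2 × [34 + 2n - 2]
6600 = n × [32 + 2n]
2n² + (32)n - 6600 = 0
Discriminant: Δ = (32)² - 4(2)(-6600) = 1024 + 52800 = 53824
√Δ = 232
n = [-(32) + √Δ] / (2·2) = (-32 + 232) / 4 = 200 / 4 = 50
(The negative root is discarded since n must be a positive integer.)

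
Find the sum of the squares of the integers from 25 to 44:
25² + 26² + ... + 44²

Use ∑_{k=1}^{n} k² = n(n+1)(2n+1)/6, then subtract the first 24 terms.
∑_{k=1}^{44} k² = 44×45×89/6 = 29370
∑_{k=1}^{24} k² = 24×25×49/6 = 4900
∑_{k=25}^{44} k² = 29370 - 4900 = 24470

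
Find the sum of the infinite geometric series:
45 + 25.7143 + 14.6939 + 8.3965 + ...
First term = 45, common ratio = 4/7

For |r| < 1, S = a / (1 - r)
S = 45 / (1 - (4/7))
S = 45 / (3/7)
S = 105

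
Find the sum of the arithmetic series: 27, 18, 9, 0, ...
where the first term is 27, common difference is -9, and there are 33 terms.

Sₙ = n/2 × (first + last)
Last term = a + (n-1)d = 27 + (33-1)×(-9) = -261
S_33 = 33/2 × (27 + (-261))
S_33 = 33/2 × (-234) = -3861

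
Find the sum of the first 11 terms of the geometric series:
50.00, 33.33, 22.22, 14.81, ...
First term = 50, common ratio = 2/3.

Sₙ = a(1 - rⁿ) / (1 - r)
S_11 = 50(1 - (2/3)^11) / (1 - (2/3))
S_11 = 50(1 - (2048/177147)) / (1/3)
S_11 = 8754950/59049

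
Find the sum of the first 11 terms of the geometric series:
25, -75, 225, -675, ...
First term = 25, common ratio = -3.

Sₙ = a(1 - rⁿ) / (1 - r)
S_11 = 25(1 - (-3)^11) / (1 - (-3))
S_11 = 25(1 - (-177147)) / (4)
S_11 = 1107175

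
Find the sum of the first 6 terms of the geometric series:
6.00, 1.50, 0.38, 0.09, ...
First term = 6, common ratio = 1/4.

Sₙ = a(1 - rⁿ) / (1 - r)
S_6 = 6(1 - (1/4)^6) / (1 - (1/4))
S_6 = 6(1 - (1/4096)) / (3/4)
S_6 = 4095/512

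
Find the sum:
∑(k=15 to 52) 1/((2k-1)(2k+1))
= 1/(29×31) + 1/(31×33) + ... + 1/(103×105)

Partial fractions: 1/((2k-1)(2k+1)) = (1/2)[1/(2k-1) - 1/(2k+1)]
The series telescopes:
= (1/2)[1/29 - 1/105]
= 38/3045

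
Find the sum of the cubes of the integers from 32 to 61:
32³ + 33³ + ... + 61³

Use ∑_{k=1}^{n} k³ = [n(n+1)/2]², then subtract the first 31 terms.
∑_{k=1}^{61} k³ = [61×62/2]² = 1891² = 3575881
∑_{k=1}^{31} k³ = [31×32/2]² = 496² = 246016
∑_{k=32}^{61} k³ = 3575881 - 246016 = 3329865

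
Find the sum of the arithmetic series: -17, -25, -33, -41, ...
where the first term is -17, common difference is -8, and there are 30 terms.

Sₙ = n/2 × (first + last)
Last term = a + (n-1)d = -17 + (30-1)×(-8) = -249
S_30 = 30/2 × (-17 + (-249))
S_30 = 30/2 × (-266) = -3990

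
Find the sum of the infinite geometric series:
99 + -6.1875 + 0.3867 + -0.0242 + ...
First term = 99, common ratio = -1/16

For |r| < 1, S = a / (1 - r)
S = 99 / (1 - (-1/16))
S = 99 / (17/16)
S = 1584/17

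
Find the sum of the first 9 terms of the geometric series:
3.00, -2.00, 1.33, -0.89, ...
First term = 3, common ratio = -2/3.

Sₙ = a(1 - rⁿ) / (1 - r)
S_9 = 3(1 - (-2/3)^9) / (1 - (-2/3))
S_9 = 3(1 - (-512/19683)) / (5/3)
S_9 = 4039/2187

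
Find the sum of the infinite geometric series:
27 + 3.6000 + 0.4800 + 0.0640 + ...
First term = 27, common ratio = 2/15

For |r| < 1, S = a / (1 - r)
S = 27 / (1 - (2/15))
S = 27 / (13/15)
S = 405/13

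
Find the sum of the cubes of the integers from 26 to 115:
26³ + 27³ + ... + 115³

Use ∑_{k=1}^{n} k³ = [n(n+1)/2]², then subtract the first 25 terms.
∑_{k=1}^{115} k³ = [115×116/2]² = 6670² = 44488900
∑_{k=1}^{25} k³ = [25×26/2]² = 325² = 105625
∑_{k=26}^{115} k³ = 44488900 - 105625 = 44383275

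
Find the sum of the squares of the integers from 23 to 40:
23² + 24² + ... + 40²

Use ∑_{k=1}^{n} k² = n(n+1)(2n+1)/6, then subtract the first 22 terms.
∑_{k=1}^{40} k² = 40×41×81/6 = 22140
∑_{k=1}^{22} k² = 22×23×45/6 = 3795
∑_{k=23}^{40} k² = 22140 - 3795 = 18345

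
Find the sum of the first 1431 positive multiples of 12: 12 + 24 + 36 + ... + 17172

Factor out 12: = 12(1 + 2 + ... + 1431) = 12 × n(n+1)/2
= 12 × 1431×1432/2
= 12 × 1024596
= 12295152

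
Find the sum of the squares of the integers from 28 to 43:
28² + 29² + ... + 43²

Use ∑_{k=1}^{n} k² = n(n+1)(2n+1)/6, then subtract the first 27 terms.
∑_{k=1}^{43} k² = 43×44×87/6 = 27434
∑_{k=1}^{27} k² = 27×28×55/6 = 6930
∑_{k=28}^{43} k² = 27434 - 6930 = 20504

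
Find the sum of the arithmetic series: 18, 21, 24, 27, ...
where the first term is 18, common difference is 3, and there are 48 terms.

Sₙ = n/2 × (first + last)
Last term = a + (n-1)d = 18 + (48-1)×3 = 159
S_48 = 48/2 × (18 + 159)
S_48 = 48/2 × 177 = 4248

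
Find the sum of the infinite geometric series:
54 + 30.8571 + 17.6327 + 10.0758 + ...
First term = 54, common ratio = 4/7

For |r| < 1, S = a / (1 - r)
S = 54 / (1 - (4/7))
S = 54 / (3/7)
S = 126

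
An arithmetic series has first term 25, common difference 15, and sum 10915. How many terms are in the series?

Using S = n/2 × [2a + (n-1)d]
10915 = n/2 × [2(25) + (n-1)(15)]
10915 = n/2 × [50 + 15n - 15]
21830 = n × [35 + 15n]
15n² + (35)n - 21830 = 0
Discriminant: Δ = (35)² - 4(15)(-21830) = 1225 + 1309800 = 1311025
√Δ = 1145
n = [-(35) + √Δ] / (2·15) = (-35 + 1145) / 30 = 1110 / 30 = 37
(The negative root is discarded since n must be a positive integer.)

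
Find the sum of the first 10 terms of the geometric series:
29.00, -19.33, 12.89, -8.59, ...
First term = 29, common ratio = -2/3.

Sₙ = a(1 - rⁿ) / (1 - r)
S_10 = 29(1 - (-2/3)^10) / (1 - (-2/3))
S_10 = 29(1 - (1024/59049)) / (5/3)
S_10 = 336545/19683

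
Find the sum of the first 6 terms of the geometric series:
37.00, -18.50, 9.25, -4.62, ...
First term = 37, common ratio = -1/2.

Sₙ = a(1 - rⁿ) / (1 - r)
S_6 = 37(1 - (-1/2)^6) / (1 - (-1/2))
S_6 = 37(1 - (1/64)) / (3/2)
S_6 = 777/32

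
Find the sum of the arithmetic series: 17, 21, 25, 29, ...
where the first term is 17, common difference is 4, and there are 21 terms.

Sₙ = n/2 × (first + last)
Last term = a + (n-1)d = 17 + (21-1)×4 = 97
S_21 = 21/2 × (17 + 97)
S_21 = 21/2 × 114 = 1197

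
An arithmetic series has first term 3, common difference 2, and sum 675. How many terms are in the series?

Using S = n/2 × [2a + (n-1)d]
675 = n/2 × [2(3) + (n-1)(2)]
675 = n/2 × [6 + 2n - 2]
1350 = n × [4 + 2n]
2n² + (4)n - 1350 = 0
Discriminant: Δ = (4)² - 4(2)(-1350) = 16 + 10800 = 10816
√Δ = 104
n = [-(4) + √Δ] / (2·2) = (-4 + 104) / 4 = 100 / 4 = 25
(The negative root is discarded since n must be a positive integer.)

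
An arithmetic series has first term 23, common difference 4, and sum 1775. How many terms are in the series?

Using S = n/2 × [2a + (n-1)d]
1775 = n/2 × [2(23) + (n-1)(4)]
1775 = n/2 × [46 + 4n - 4]
3550 = n × [42 + 4n]
4n² + (42)n - 3550 = 0
Discriminant: Δ = (42)² - 4(4)(-3550) = 1764 + 56800 = 58564
√Δ = 242
n = [-(42) + √Δ] / (2·4) = (-42 + 242) / 8 = 200 / 8 = 25
(The negative root is discarded since n must be a positive integer.)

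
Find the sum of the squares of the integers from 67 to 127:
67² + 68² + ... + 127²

Use ∑_{k=1}^{n} k² = n(n+1)(2n+1)/6, then subtract the first 66 terms.
∑_{k=1}^{127} k² = 127×128×255/6 = 690880
∑_{k=1}^{66} k² = 66×67×133/6 = 98021
∑_{k=67}^{127} k² = 690880 - 98021 = 592859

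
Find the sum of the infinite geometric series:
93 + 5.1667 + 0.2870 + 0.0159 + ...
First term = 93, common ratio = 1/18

For |r| < 1, S = a / (1 - r)
S = 93 / (1 - (1/18))
S = 93 / (17/18)
S = 1674/17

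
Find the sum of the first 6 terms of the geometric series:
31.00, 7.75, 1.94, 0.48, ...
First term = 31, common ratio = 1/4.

Sₙ = a(1 - rⁿ) / (1 - r)
S_6 = 31(1 - (1/4)^6) / (1 - (1/4))
S_6 = 31(1 - (1/4096)) / (3/4)
S_6 = 42315/1024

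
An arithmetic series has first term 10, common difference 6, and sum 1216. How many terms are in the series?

Using S = n/2 × [2a + (n-1)d]
1216 = n/2 × [2(10) + (n-1)(6)]
1216 = n/2 × [20 + 6n - 6]
2432 = n × [14 + 6n]
6n² + (14)n - 2432 = 0
Discriminant: Δ = (14)² - 4(6)(-2432) = 196 + 58368 = 58564
√Δ = 242
n = [-(14) + √Δ] / (2·6) = (-14 + 242) / 12 = 228 / 12 = 19
(The negative root is discarded since n must be a positive integer.)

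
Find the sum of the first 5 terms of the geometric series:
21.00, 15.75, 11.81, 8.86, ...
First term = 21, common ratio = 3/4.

Sₙ = a(1 - rⁿ) / (1 - r)
S_5 = 21(1 - (3/4)^5) / (1 - (3/4))
S_5 = 21(1 - (243/1024)) / (1/4)
S_5 = 16401/256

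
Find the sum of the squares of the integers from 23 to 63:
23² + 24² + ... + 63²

Use ∑_{k=1}^{n} k² = n(n+1)(2n+1)/6, then subtract the first 22 terms.
∑_{k=1}^{63} k² = 63×64×127/6 = 85344
∑_{k=1}^{22} k² = 22×23×45/6 = 3795
∑_{k=23}^{63} k² = 85344 - 3795 = 81549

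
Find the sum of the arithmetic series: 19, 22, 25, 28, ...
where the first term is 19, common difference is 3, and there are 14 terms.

Sₙ = n/2 × (first + last)
Last term = a + (n-1)d = 19 + (14-1)×3 = 58
S_14 = 14/2 × (19 + 58)
S_14 = 14/2 × 77 = 539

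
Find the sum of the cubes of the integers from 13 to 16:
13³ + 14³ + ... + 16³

Use ∑_{k=1}^{n} k³ = [n(n+1)/2]², then subtract the first 12 terms.
∑_{k=1}^{16} k³ = [16×17/2]² = 136² = 18496
∑_{k=1}^{12} k³ = [12×13/2]² = 78² = 6084
∑_{k=13}^{16} k³ = 18496 - 6084 = 12412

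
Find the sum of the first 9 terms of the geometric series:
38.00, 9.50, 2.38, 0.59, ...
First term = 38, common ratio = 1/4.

Sₙ = a(1 - rⁿ) / (1 - r)
S_9 = 38(1 - (1/4)^9) / (1 - (1/4))
S_9 = 38(1 - (1/262144)) / (3/4)
S_9 = 1660239/32768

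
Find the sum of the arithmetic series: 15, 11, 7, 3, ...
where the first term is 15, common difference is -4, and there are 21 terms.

Sₙ = n/2 × (first + last)
Last term = a + (n-1)d = 15 + (21-1)×(-4) = -65
S_21 = 21/2 × (15 + (-65))
S_21 = 21/2 × (-50) = -525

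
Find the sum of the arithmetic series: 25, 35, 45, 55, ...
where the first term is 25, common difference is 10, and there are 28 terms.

Sₙ = n/2 × (first + last)
Last term = a + (n-1)d = 25 + (28-1)×10 = 295
S_28 = 28/2 × (25 + 295)
S_28 = 28/2 × 320 = 4480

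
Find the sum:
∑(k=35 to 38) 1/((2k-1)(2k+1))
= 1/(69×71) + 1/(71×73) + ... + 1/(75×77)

Partial fractions: 1/((2k-1)(2k+1)) = (1/2)[1/(2k-1) - 1/(2k+1)]
The series telescopes:
= (1/2)[1/69 - 1/77]
= 4/5313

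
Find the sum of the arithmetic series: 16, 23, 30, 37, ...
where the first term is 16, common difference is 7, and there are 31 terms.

Sₙ = n/2 × (first + last)
Last term = a + (n-1)d = 16 + (31-1)×7 = 226
S_31 = 31/2 × (16 + 226)
S_31 = 31/2 × 242 = 3751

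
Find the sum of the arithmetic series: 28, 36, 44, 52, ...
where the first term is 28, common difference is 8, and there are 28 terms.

Sₙ = n/2 × (first + last)
Last term = a + (n-1)d = 28 + (28-1)×8 = 244
S_28 = 28/2 × (28 + 244)
S_28 = 28/2 × 272 = 3808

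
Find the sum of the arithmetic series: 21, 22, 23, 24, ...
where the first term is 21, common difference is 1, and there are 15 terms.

Sₙ = n/2 × (first + last)
Last term = a + (n-1)d = 21 + (15-1)×1 = 35
S_15 = 15/2 × (21 + 35)
S_15 = 15/2 × 56 = 420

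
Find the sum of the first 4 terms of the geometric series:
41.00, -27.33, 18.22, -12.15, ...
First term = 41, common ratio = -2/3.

Sₙ = a(1 - rⁿ) / (1 - r)
S_4 = 41(1 - (-2/3)^4) / (1 - (-2/3))
S_4 = 41(1 - (16/81)) / (5/3)
S_4 = 533/27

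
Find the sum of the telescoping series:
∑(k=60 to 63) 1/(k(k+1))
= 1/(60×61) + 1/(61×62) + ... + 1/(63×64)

Partial fractions: 1/(k(k+1)) = 1/k - 1/(k+1)
The series telescopes:
= (1/60 - 1/61) + (1/61 - 1/62) + ... + (1/63 - 1/64)
= 1/60 - 1/64
= 1/960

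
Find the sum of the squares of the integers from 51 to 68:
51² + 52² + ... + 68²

Use ∑_{k=1}^{n} k² = n(n+1)(2n+1)/6, then subtract the first 50 terms.
∑_{k=1}^{68} k² = 68×69×137/6 = 107134
∑_{k=1}^{50} k² = 50×51×101/6 = 42925
∑_{k=51}^{68} k² = 107134 - 42925 = 64209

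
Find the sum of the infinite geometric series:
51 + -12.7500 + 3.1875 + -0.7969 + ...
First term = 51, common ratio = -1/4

For |r| < 1, S = a / (1 - r)
S = 51 / (1 - (-1/4))
S = 51 / (5/4)
S = 204/5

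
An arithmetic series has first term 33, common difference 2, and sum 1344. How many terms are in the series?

Using S = n/2 × [2a + (n-1)d]
1344 = n/2 × [2(33) + (n-1)(2)]
1344 = n/2 × [66 + 2n - 2]
2688 = n × [64 + 2n]
2n² + (64)n - 2688 = 0
Discriminant: Δ = (64)² - 4(2)(-2688) = 4096 + 21504 = 25600
√Δ = 160
n = [-(64) + √Δ] / (2·2) = (-64 + 160) / 4 = 96 / 4 = 24
(The negative root is discarded since n must be a positive integer.)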